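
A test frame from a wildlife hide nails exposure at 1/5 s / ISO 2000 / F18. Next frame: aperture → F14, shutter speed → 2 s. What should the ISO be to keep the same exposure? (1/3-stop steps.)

ISO 125

Aperture: f/18 → f/16 → f/14 — 2/3 stop opened up (brighter).
Shutter speed: 1/5 → 1/4 → 0.3 → 0.4 → 0.5 → 0.6 → 0.8 → 1 → 1.3 → 1.6 → 2 — 3 1/3 stops slower (brighter).
Net change so far: 4 stops brighter. Offset with the ISO: 2000 → 1600 → 1250 → 1000 → 800 → 640 → 500 → 400 → 320 → 250 → 200 → 160 → 125.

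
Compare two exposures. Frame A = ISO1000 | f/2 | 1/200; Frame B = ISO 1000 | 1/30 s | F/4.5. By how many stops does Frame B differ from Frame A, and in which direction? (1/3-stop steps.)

Aperture: f/2 → f/2.2 → f/2.5 → f/2.8 → f/3.2 → f/3.5 → f/4 → f/4.5 — 2 1/3 stops smaller aperture (darker).
Shutter speed: 1/200 → 1/160 → 1/125 → 1/100 → 1/80 → 1/60 → 1/50 → 1/40 → 1/30 — 2 2/3 stops slower (brighter).
ISO: unchanged.
Net: −2 1/3 +2 2/3 = +1/3 stops.

1/3 stop brighter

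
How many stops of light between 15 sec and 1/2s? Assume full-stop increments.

15 → 8 → 4 → 2 → 1 → 1/2 — count the steps: 5 stops.

5 stops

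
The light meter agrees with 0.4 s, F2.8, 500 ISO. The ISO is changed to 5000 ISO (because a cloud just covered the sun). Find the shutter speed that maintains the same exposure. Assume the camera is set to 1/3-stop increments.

1/25s

ISO: 500 → 640 → 800 → 1000 → 1250 → 1600 → 2000 → 2500 → 3200 → 4000 → 5000 — 3 1/3 stops higher (brighter).
Need 3 1/3 stops darker from the shutter speed: 0.4 → 0.3 → 1/4 → 1/5 → 1/6 → 1/8 → 1/10 → 1/13 → 1/15 → 1/20 → 1/25.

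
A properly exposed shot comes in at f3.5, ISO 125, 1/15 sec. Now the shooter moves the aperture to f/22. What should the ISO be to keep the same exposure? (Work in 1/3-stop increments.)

Aperture: f/3.5 → f/4 → f/4.5 → f/5 → f/5.6 → f/6.3 → f/7.1 → f/8 → f/9 → f/10 → f/11 → f/13 → f/14 → f/16 → f/18 → f/20 → f/22 — 5 1/3 stops smaller aperture (darker).
Need 5 1/3 stops brighter from the ISO: 125 → 160 → 200 → 250 → 320 → 400 → 500 → 640 → 800 → 1000 → 1250 → 1600 → 2000 → 2500 → 3200 → 4000 → 5000.

ISO 5000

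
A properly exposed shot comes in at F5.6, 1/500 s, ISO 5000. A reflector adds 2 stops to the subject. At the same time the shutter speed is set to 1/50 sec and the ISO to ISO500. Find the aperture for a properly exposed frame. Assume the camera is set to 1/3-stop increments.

Scene light: 2 stops brighter.
Shutter speed: 1/500 → 1/400 → 1/320 → 1/250 → 1/200 → 1/160 → 1/125 → 1/100 → 1/80 → 1/60 → 1/50 — 3 1/3 stops longer (brighter).
ISO: 5000 → 4000 → 3200 → 2500 → 2000 → 1600 → 1250 → 1000 → 800 → 640 → 500 — 3 1/3 stops dropped (darker).
Net so far: 2 stops brighter. Aperture: f/5.6 → f/6.3 → f/7.1 → f/8 → f/9 → f/10 → f/11.

f/11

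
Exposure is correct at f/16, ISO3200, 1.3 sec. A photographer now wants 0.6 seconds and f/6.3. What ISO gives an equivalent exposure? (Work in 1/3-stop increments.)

Shutter speed: 1.3 → 1 → 0.8 → 0.6 — 1 stop faster (darker).
Aperture: f/16 → f/14 → f/13 → f/11 → f/10 → f/9 → f/8 → f/7.1 → f/6.3 — 2 2/3 stops opened up (brighter).
Net change so far: 1 2/3 stops brighter. Offset with the ISO: 3200 → 2500 → 2000 → 1600 → 1250 → 1000.

ISO 1000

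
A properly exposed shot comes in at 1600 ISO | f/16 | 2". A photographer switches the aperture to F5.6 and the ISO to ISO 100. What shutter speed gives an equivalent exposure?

Aperture: f/16 → f/11 → f/8 → f/5.6 — 3 stops wider (brighter).
ISO: 1600 → 800 → 400 → 200 → 100 — 4 stops dropped (darker).
Net change so far: 1 stop darker. Offset with the shutter speed: 2 → 4.

4 s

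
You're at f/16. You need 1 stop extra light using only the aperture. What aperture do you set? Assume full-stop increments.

f/11

Aperture: f/16 → f/11 — 1 stop wider (brighter).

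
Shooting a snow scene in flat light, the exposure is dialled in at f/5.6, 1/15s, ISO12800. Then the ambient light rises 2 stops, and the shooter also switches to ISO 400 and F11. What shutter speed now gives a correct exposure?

Scene light: 2 stops brighter.
ISO: 12800 → 6400 → 3200 → 1600 → 800 → 400 — 5 stops lower (darker).
Aperture: f/5.6 → f/8 → f/11 — 2 stops smaller aperture (darker).
Net so far: 5 stops darker. Shutter speed: 1/15 → 1/8 → 1/4 → 1/2 → 1 → 2.

2 s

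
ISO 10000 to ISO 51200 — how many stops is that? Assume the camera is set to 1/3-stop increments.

10000 → 12800 → 16000 → 20000 → 25600 → 32000 → 40000 → 51200 — count the steps: 7 third-stops = 2 1/3 stops.

2 1/3 stops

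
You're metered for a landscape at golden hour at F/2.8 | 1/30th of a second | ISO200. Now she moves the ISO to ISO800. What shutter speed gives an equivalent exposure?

1/125s

ISO: 200 → 400 → 800 — 2 stops raised (brighter).
Need 2 stops darker from the shutter speed: 1/30 → 1/60 → 1/125.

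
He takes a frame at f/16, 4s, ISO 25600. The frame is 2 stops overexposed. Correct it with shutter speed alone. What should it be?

Overexposed by 2 stops → need 2 stops darker.
Shutter speed: 4 → 2 → 1.

1 s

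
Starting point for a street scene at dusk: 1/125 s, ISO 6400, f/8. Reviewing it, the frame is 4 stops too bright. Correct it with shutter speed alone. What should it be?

Overexposed by 4 stops → need 4 stops darker.
Shutter speed: 1/125 → 1/250 → 1/500 → 1/1000 → 1/2000.

1/2000s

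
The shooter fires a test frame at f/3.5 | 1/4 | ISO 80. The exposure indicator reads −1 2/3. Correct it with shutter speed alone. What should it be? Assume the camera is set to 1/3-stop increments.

Underexposed by 1 2/3 stops → need 1 2/3 stops brighter.
Shutter speed: 1/4 → 0.3 → 0.4 → 0.5 → 0.6 → 0.8.

0.8 s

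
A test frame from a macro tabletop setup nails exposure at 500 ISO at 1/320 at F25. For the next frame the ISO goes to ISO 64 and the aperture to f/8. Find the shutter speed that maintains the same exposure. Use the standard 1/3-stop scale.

ISO: 500 → 400 → 320 → 250 → 200 → 160 → 125 → 100 → 80 → 64 — 3 stops lower (darker).
Aperture: f/25 → f/22 → f/20 → f/18 → f/16 → f/14 → f/13 → f/11 → f/10 → f/9 → f/8 — 3 1/3 stops larger aperture (brighter).
Net change so far: 1/3 stop brighter. Offset with the shutter speed: 1/320 → 1/400.

1/400s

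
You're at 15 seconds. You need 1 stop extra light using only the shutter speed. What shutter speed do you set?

Shutter speed: 15 → 30 — 1 stop longer (brighter).

30 s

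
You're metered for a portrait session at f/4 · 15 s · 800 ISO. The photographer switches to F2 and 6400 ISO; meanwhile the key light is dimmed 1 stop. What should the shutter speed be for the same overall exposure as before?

1 s

Scene light: 1 stop darker.
Aperture: f/4 → f/2.8 → f/2 — 2 stops larger aperture (brighter).
ISO: 800 → 1600 → 3200 → 6400 — 3 stops higher (brighter).
Net so far: 4 stops brighter. Shutter speed: 15 → 8 → 4 → 2 → 1.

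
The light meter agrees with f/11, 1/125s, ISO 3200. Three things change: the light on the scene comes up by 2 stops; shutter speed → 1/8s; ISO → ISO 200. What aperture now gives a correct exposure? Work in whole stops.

f/22

Scene light: 2 stops brighter.
Shutter speed: 1/125 → 1/60 → 1/30 → 1/15 → 1/8 — 4 stops slower (brighter).
ISO: 3200 → 1600 → 800 → 400 → 200 — 4 stops dropped (darker).
Net so far: 2 stops brighter. Aperture: f/11 → f/16 → f/22.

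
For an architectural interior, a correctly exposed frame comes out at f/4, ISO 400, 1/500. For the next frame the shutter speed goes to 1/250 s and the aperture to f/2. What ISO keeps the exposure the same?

Shutter speed: 1/500 → 1/250 — 1 stop slower (brighter).
Aperture: f/4 → f/2.8 → f/2 — 2 stops larger aperture (brighter).
Net change so far: 3 stops brighter. Offset with the ISO: 400 → 200 → 100 → 50.

ISO 50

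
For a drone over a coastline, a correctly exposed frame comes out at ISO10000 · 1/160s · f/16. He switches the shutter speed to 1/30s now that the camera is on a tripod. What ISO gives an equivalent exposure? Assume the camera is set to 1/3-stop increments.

ISO 2000

Shutter speed: 1/160 → 1/125 → 1/100 → 1/80 → 1/60 → 1/50 → 1/40 → 1/30 — 2 1/3 stops slower (brighter).
Need 2 1/3 stops darker from the ISO: 10000 → 8000 → 6400 → 5000 → 4000 → 3200 → 2500 → 2000.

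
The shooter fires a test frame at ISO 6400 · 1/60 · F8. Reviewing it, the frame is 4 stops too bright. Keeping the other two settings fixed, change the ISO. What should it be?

ISO 400

Overexposed by 4 stops → need 4 stops darker.
ISO: 6400 → 3200 → 1600 → 800 → 400.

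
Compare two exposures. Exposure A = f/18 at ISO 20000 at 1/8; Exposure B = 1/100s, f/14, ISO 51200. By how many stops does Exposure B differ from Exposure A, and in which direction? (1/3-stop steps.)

1 2/3 stops darker

Aperture: f/18 → f/16 → f/14 — 2/3 stop wider (brighter).
Shutter speed: 1/8 → 1/10 → 1/13 → 1/15 → 1/20 → 1/25 → 1/30 → 1/40 → 1/50 → 1/60 → 1/80 → 1/100 — 3 2/3 stops shorter (darker).
ISO: 20000 → 25600 → 32000 → 40000 → 51200 — 1 1/3 stops raised (brighter).
Net: +2/3 −3 2/3 +1 1/3 = −1 2/3 stops.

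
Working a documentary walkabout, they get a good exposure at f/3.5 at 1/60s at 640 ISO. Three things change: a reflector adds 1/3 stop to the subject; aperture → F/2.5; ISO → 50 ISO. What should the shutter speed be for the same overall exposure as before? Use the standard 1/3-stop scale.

1/13s

Scene light: 1/3 stop brighter.
Aperture: f/3.5 → f/3.2 → f/2.8 → f/2.5 — 1 stop opened up (brighter).
ISO: 640 → 500 → 400 → 320 → 250 → 200 → 160 → 125 → 100 → 80 → 64 → 50 — 3 2/3 stops dropped (darker).
Net so far: 2 1/3 stops darker. Shutter speed: 1/60 → 1/50 → 1/40 → 1/30 → 1/25 → 1/20 → 1/15 → 1/13.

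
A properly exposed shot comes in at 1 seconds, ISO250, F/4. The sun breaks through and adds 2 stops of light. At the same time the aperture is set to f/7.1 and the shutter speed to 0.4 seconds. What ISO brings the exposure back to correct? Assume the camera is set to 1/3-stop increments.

Scene light: 2 stops brighter.
Aperture: f/4 → f/4.5 → f/5 → f/5.6 → f/6.3 → f/7.1 — 1 2/3 stops narrower (darker).
Shutter speed: 1 → 0.8 → 0.6 → 0.5 → 0.4 — 1 1/3 stops shorter (darker).
Net so far: 1 stop darker. ISO: 250 → 320 → 400 → 500.

ISO 500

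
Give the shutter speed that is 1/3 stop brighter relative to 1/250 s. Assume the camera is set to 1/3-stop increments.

1/200s

Shutter speed: 1/250 → 1/200 — 1/3 stop slower (brighter).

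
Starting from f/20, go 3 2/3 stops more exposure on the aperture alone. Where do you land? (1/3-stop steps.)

f/5.6

Aperture: f/20 → f/18 → f/16 → f/14 → f/13 → f/11 → f/10 → f/9 → f/8 → f/7.1 → f/6.3 → f/5.6 — 3 2/3 stops wider (brighter).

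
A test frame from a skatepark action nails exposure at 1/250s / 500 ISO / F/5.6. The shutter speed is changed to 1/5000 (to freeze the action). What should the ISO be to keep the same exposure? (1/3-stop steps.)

ISO 10000

Shutter speed: 1/250 → 1/320 → 1/400 → 1/500 → 1/640 → 1/800 → 1/1000 → 1/1250 → 1/1600 → 1/2000 → 1/2500 → 1/3200 → 1/4000 → 1/5000 — 4 1/3 stops faster (darker).
Need 4 1/3 stops brighter from the ISO: 500 → 640 → 800 → 1000 → 1250 → 1600 → 2000 → 2500 → 3200 → 4000 → 5000 → 6400 → 8000 → 10000.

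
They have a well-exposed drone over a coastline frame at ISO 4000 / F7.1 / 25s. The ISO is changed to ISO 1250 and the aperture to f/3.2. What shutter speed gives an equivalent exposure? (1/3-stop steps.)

15 s

ISO: 4000 → 3200 → 2500 → 2000 → 1600 → 1250 — 1 2/3 stops dropped (darker).
Aperture: f/7.1 → f/6.3 → f/5.6 → f/5 → f/4.5 → f/4 → f/3.5 → f/3.2 — 2 1/3 stops wider (brighter).
Net change so far: 2/3 stop brighter. Offset with the shutter speed: 25 → 20 → 15.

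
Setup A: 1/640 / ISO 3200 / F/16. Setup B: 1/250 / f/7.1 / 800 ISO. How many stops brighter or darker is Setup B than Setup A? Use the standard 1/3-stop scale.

1 2/3 stops brighter

Aperture: f/16 → f/14 → f/13 → f/11 → f/10 → f/9 → f/8 → f/7.1 — 2 1/3 stops larger aperture (brighter).
Shutter speed: 1/640 → 1/500 → 1/400 → 1/320 → 1/250 — 1 1/3 stops slower (brighter).
ISO: 3200 → 2500 → 2000 → 1600 → 1250 → 1000 → 800 — 2 stops dropped (darker).
Net: +2 1/3 +1 1/3 −2 = +1 2/3 stops.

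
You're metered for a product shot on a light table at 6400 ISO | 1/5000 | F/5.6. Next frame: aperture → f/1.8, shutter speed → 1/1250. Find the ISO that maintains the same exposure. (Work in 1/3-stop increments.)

ISO 160

Aperture: f/5.6 → f/5 → f/4.5 → f/4 → f/3.5 → f/3.2 → f/2.8 → f/2.5 → f/2.2 → f/2 → f/1.8 — 3 1/3 stops opened up (brighter).
Shutter speed: 1/5000 → 1/4000 → 1/3200 → 1/2500 → 1/2000 → 1/1600 → 1/1250 — 2 stops longer (brighter).
Net change so far: 5 1/3 stops brighter. Offset with the ISO: 6400 → 5000 → 4000 → 3200 → 2500 → 2000 → 1600 → 1250 → 1000 → 800 → 640 → 500 → 400 → 320 → 250 → 200 → 160.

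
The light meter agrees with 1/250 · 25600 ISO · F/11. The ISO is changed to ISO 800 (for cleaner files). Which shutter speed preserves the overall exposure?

1/8s

ISO: 25600 → 12800 → 6400 → 3200 → 1600 → 800 — 5 stops lower (darker).
Need 5 stops brighter from the shutter speed: 1/250 → 1/125 → 1/60 → 1/30 → 1/15 → 1/8.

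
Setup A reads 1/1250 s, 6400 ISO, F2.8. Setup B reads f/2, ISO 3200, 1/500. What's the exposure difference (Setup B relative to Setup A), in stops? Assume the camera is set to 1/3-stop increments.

Aperture: f/2.8 → f/2.5 → f/2.2 → f/2 — 1 stop opened up (brighter).
Shutter speed: 1/1250 → 1/1000 → 1/800 → 1/640 → 1/500 — 1 1/3 stops longer (brighter).
ISO: 6400 → 5000 → 4000 → 3200 — 1 stop dropped (darker).
Net: +1 +1 1/3 −1 = +1 1/3 stops.

1 1/3 stops brighter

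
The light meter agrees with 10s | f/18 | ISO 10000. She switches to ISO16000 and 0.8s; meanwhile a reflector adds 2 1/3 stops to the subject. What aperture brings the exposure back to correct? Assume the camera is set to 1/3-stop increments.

f/14

Scene light: 2 1/3 stops brighter.
ISO: 10000 → 12800 → 16000 — 2/3 stop higher (brighter).
Shutter speed: 10 → 8 → 6 → 5 → 4 → 3.2 → 2.5 → 2 → 1.6 → 1.3 → 1 → 0.8 — 3 2/3 stops faster (darker).
Net so far: 2/3 stop darker. Aperture: f/18 → f/16 → f/14.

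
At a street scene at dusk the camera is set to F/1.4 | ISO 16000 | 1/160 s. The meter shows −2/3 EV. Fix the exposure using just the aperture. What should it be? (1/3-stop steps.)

Underexposed by 2/3 stop → need 2/3 stop brighter.
Aperture: f/1.4 → f/1.2 → f/1.1.

f/1.1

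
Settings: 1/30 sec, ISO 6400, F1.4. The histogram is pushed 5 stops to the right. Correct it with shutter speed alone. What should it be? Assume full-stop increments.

1/1000s

Overexposed by 5 stops → need 5 stops darker.
Shutter speed: 1/30 → 1/60 → 1/125 → 1/250 → 1/500 → 1/1000.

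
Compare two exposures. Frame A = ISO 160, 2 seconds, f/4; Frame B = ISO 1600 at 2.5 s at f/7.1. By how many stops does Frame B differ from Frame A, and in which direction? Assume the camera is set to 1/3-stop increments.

2 stops brighter

Aperture: f/4 → f/4.5 → f/5 → f/5.6 → f/6.3 → f/7.1 — 1 2/3 stops narrower (darker).
Shutter speed: 2 → 2.5 — 1/3 stop slower (brighter).
ISO: 160 → 200 → 250 → 320 → 400 → 500 → 640 → 800 → 1000 → 1250 → 1600 — 3 1/3 stops raised (brighter).
Net: −1 2/3 +1/3 +3 1/3 = +2 stops.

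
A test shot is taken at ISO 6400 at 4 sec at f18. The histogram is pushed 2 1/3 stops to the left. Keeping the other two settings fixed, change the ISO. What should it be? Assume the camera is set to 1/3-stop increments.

Underexposed by 2 1/3 stops → need 2 1/3 stops brighter.
ISO: 6400 → 8000 → 10000 → 12800 → 16000 → 20000 → 25600 → 32000.

ISO 32000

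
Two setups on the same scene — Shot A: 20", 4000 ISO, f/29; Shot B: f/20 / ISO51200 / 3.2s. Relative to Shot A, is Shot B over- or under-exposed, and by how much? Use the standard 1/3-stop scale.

2 stops brighter

Aperture: f/29 → f/25 → f/22 → f/20 — 1 stop opened up (brighter).
Shutter speed: 20 → 15 → 13 → 10 → 8 → 6 → 5 → 4 → 3.2 — 2 2/3 stops faster (darker).
ISO: 4000 → 5000 → 6400 → 8000 → 10000 → 12800 → 16000 → 20000 → 25600 → 32000 → 40000 → 51200 — 3 2/3 stops raised (brighter).
Net: +1 −2 2/3 +3 2/3 = +2 stops.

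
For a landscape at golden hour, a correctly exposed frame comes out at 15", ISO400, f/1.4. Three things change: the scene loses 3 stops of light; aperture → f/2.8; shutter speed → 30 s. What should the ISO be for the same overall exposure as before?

ISO 6400

Scene light: 3 stops darker.
Aperture: f/1.4 → f/2 → f/2.8 — 2 stops smaller aperture (darker).
Shutter speed: 15 → 30 — 1 stop longer (brighter).
Net so far: 4 stops darker. ISO: 400 → 800 → 1600 → 3200 → 6400.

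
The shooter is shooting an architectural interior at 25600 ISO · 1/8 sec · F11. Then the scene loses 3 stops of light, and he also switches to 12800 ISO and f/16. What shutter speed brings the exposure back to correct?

4 s

Scene light: 3 stops darker.
ISO: 25600 → 12800 — 1 stop lower (darker).
Aperture: f/11 → f/16 — 1 stop stopped down (darker).
Net so far: 5 stops darker. Shutter speed: 1/8 → 1/4 → 1/2 → 1 → 2 → 4.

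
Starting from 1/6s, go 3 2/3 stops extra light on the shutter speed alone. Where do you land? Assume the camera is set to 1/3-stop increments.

Shutter speed: 1/6 → 1/5 → 1/4 → 0.3 → 0.4 → 0.5 → 0.6 → 0.8 → 1 → 1.3 → 1.6 → 2 — 3 2/3 stops longer (brighter).

2 s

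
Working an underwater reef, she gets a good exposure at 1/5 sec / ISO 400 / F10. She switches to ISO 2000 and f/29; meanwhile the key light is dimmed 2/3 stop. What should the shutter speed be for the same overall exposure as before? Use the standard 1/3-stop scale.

Scene light: 2/3 stop darker.
ISO: 400 → 500 → 640 → 800 → 1000 → 1250 → 1600 → 2000 — 2 1/3 stops higher (brighter).
Aperture: f/10 → f/11 → f/13 → f/14 → f/16 → f/18 → f/20 → f/22 → f/25 → f/29 — 3 stops smaller aperture (darker).
Net so far: 1 1/3 stops darker. Shutter speed: 1/5 → 1/4 → 0.3 → 0.4 → 0.5.

0.5 s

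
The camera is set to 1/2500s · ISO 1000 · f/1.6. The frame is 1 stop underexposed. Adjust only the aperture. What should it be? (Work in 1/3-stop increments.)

Underexposed by 1 stop → need 1 stop brighter.
Aperture: f/1.6 → f/1.4 → f/1.2 → f/1.1.

f/1.1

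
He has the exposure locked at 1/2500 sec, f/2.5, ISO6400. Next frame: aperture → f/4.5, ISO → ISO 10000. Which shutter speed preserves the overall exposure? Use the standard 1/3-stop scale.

Aperture: f/2.5 → f/2.8 → f/3.2 → f/3.5 → f/4 → f/4.5 — 1 2/3 stops smaller aperture (darker).
ISO: 6400 → 8000 → 10000 — 2/3 stop higher (brighter).
Net change so far: 1 stop darker. Offset with the shutter speed: 1/2500 → 1/2000 → 1/1600 → 1/1250.

1/1250s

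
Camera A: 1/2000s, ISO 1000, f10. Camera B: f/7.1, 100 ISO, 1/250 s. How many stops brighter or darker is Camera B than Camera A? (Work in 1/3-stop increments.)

2/3 stop brighter

Aperture: f/10 → f/9 → f/8 → f/7.1 — 1 stop opened up (brighter).
Shutter speed: 1/2000 → 1/1600 → 1/1250 → 1/1000 → 1/800 → 1/640 → 1/500 → 1/400 → 1/320 → 1/250 — 3 stops longer (brighter).
ISO: 1000 → 800 → 640 → 500 → 400 → 320 → 250 → 200 → 160 → 125 → 100 — 3 1/3 stops lower (darker).
Net: +1 +3 −3 1/3 = +2/3 stops.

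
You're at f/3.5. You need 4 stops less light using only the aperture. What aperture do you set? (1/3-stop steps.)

f/14

Aperture: f/3.5 → f/4 → f/4.5 → f/5 → f/5.6 → f/6.3 → f/7.1 → f/8 → f/9 → f/10 → f/11 → f/13 → f/14 — 4 stops smaller aperture (darker).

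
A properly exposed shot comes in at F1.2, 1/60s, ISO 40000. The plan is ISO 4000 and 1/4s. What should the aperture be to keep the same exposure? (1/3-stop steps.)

ISO: 40000 → 32000 → 25600 → 20000 → 16000 → 12800 → 10000 → 8000 → 6400 → 5000 → 4000 — 3 1/3 stops lower (darker).
Shutter speed: 1/60 → 1/50 → 1/40 → 1/30 → 1/25 → 1/20 → 1/15 → 1/13 → 1/10 → 1/8 → 1/6 → 1/5 → 1/4 — 4 stops slower (brighter).
Net change so far: 2/3 stop brighter. Offset with the aperture: f/1.2 → f/1.4 → f/1.6.

f/1.6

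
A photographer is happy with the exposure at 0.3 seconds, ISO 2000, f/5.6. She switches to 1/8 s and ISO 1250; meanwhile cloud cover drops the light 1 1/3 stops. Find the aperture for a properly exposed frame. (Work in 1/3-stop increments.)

Scene light: 1 1/3 stops darker.
Shutter speed: 0.3 → 1/4 → 1/5 → 1/6 → 1/8 — 1 1/3 stops faster (darker).
ISO: 2000 → 1600 → 1250 — 2/3 stop lower (darker).
Net so far: 3 1/3 stops darker. Aperture: f/5.6 → f/5 → f/4.5 → f/4 → f/3.5 → f/3.2 → f/2.8 → f/2.5 → f/2.2 → f/2 → f/1.8.

f/1.8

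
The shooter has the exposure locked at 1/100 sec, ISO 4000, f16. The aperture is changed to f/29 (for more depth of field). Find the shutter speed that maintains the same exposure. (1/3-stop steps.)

Aperture: f/16 → f/18 → f/20 → f/22 → f/25 → f/29 — 1 2/3 stops stopped down (darker).
Need 1 2/3 stops brighter from the shutter speed: 1/100 → 1/80 → 1/60 → 1/50 → 1/40 → 1/30.

1/30s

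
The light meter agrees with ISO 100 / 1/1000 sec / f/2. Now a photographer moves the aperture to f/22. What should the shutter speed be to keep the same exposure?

1/8s

Aperture: f/2 → f/2.8 → f/4 → f/5.6 → f/8 → f/11 → f/16 → f/22 — 7 stops stopped down (darker).
Need 7 stops brighter from the shutter speed: 1/1000 → 1/500 → 1/250 → 1/125 → 1/60 → 1/30 → 1/15 → 1/8.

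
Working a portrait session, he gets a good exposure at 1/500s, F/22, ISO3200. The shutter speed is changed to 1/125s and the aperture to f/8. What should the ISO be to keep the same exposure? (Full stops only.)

ISO 100

Shutter speed: 1/500 → 1/250 → 1/125 — 2 stops slower (brighter).
Aperture: f/22 → f/16 → f/11 → f/8 — 3 stops wider (brighter).
Net change so far: 5 stops brighter. Offset with the ISO: 3200 → 1600 → 800 → 400 → 200 → 100.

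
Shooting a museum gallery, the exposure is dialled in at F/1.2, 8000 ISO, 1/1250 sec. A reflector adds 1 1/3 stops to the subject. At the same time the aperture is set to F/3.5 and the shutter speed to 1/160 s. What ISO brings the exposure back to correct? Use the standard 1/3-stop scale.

Scene light: 1 1/3 stops brighter.
Aperture: f/1.2 → f/1.4 → f/1.6 → f/1.8 → f/2 → f/2.2 → f/2.5 → f/2.8 → f/3.2 → f/3.5 — 3 stops smaller aperture (darker).
Shutter speed: 1/1250 → 1/1000 → 1/800 → 1/640 → 1/500 → 1/400 → 1/320 → 1/250 → 1/200 → 1/160 — 3 stops slower (brighter).
Net so far: 1 1/3 stops brighter. ISO: 8000 → 6400 → 5000 → 4000 → 3200.

ISO 3200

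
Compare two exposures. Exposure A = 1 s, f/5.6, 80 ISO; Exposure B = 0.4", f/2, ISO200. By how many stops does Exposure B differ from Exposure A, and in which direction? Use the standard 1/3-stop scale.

Aperture: f/5.6 → f/5 → f/4.5 → f/4 → f/3.5 → f/3.2 → f/2.8 → f/2.5 → f/2.2 → f/2 — 3 stops larger aperture (brighter).
Shutter speed: 1 → 0.8 → 0.6 → 0.5 → 0.4 — 1 1/3 stops shorter (darker).
ISO: 80 → 100 → 125 → 160 → 200 — 1 1/3 stops raised (brighter).
Net: +3 −1 1/3 +1 1/3 = +3 stops.

3 stops brighter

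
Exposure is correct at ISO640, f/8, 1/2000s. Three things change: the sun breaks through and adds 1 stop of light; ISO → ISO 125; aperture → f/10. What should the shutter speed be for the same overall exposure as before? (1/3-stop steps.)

1/500s

Scene light: 1 stop brighter.
ISO: 640 → 500 → 400 → 320 → 250 → 200 → 160 → 125 — 2 1/3 stops lower (darker).
Aperture: f/8 → f/9 → f/10 — 2/3 stop smaller aperture (darker).
Net so far: 2 stops darker. Shutter speed: 1/2000 → 1/1600 → 1/1250 → 1/1000 → 1/800 → 1/640 → 1/500.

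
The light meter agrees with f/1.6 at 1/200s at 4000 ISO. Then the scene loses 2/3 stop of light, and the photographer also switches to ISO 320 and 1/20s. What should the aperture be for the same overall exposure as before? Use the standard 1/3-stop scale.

f/1.1

Scene light: 2/3 stop darker.
ISO: 4000 → 3200 → 2500 → 2000 → 1600 → 1250 → 1000 → 800 → 640 → 500 → 400 → 320 — 3 2/3 stops lower (darker).
Shutter speed: 1/200 → 1/160 → 1/125 → 1/100 → 1/80 → 1/60 → 1/50 → 1/40 → 1/30 → 1/25 → 1/20 — 3 1/3 stops longer (brighter).
Net so far: 1 stop darker. Aperture: f/1.6 → f/1.4 → f/1.2 → f/1.1.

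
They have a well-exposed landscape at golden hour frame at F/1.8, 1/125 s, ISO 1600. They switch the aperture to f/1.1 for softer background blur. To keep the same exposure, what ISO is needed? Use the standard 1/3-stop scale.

ISO 640

Aperture: f/1.8 → f/1.6 → f/1.4 → f/1.2 → f/1.1 — 1 1/3 stops opened up (brighter).
Need 1 1/3 stops darker from the ISO: 1600 → 1250 → 1000 → 800 → 640.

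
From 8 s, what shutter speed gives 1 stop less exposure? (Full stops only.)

Shutter speed: 8 → 4 — 1 stop shorter (darker).

4 s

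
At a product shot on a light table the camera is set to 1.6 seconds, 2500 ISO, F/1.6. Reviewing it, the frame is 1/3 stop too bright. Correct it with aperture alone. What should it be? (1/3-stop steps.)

f/1.8

Overexposed by 1/3 stop → need 1/3 stop darker.
Aperture: f/1.6 → f/1.8.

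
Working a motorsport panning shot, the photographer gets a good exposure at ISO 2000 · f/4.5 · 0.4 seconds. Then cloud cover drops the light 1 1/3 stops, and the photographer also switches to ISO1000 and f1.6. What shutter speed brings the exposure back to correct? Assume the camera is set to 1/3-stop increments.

Scene light: 1 1/3 stops darker.
ISO: 2000 → 1600 → 1250 → 1000 — 1 stop lower (darker).
Aperture: f/4.5 → f/4 → f/3.5 → f/3.2 → f/2.8 → f/2.5 → f/2.2 → f/2 → f/1.8 → f/1.6 — 3 stops opened up (brighter).
Net so far: 2/3 stop brighter. Shutter speed: 0.4 → 0.3 → 1/4.

1/4s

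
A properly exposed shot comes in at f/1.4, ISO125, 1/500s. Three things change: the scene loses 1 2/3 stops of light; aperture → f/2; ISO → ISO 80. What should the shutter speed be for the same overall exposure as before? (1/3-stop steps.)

1/50s

Scene light: 1 2/3 stops darker.
Aperture: f/1.4 → f/1.6 → f/1.8 → f/2 — 1 stop narrower (darker).
ISO: 125 → 100 → 80 — 2/3 stop lower (darker).
Net so far: 3 1/3 stops darker. Shutter speed: 1/500 → 1/400 → 1/320 → 1/250 → 1/200 → 1/160 → 1/125 → 1/100 → 1/80 → 1/60 → 1/50.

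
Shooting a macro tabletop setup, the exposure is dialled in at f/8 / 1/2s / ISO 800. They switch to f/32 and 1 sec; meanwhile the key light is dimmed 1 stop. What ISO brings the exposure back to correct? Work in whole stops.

ISO 12800

Scene light: 1 stop darker.
Aperture: f/8 → f/11 → f/16 → f/22 → f/32 — 4 stops stopped down (darker).
Shutter speed: 1/2 → 1 — 1 stop slower (brighter).
Net so far: 4 stops darker. ISO: 800 → 1600 → 3200 → 6400 → 12800.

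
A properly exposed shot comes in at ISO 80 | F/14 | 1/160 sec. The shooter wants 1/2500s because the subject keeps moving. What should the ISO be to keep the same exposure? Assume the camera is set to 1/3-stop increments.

ISO 1250

Shutter speed: 1/160 → 1/200 → 1/250 → 1/320 → 1/400 → 1/500 → 1/640 → 1/800 → 1/1000 → 1/1250 → 1/1600 → 1/2000 → 1/2500 — 4 stops shorter (darker).
Need 4 stops brighter from the ISO: 80 → 100 → 125 → 160 → 200 → 250 → 320 → 400 → 500 → 640 → 800 → 1000 → 1250.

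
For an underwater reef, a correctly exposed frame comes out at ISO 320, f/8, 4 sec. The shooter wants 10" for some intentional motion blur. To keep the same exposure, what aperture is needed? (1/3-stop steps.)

f/13

Shutter speed: 4 → 5 → 6 → 8 → 10 — 1 1/3 stops slower (brighter).
Need 1 1/3 stops darker from the aperture: f/8 → f/9 → f/10 → f/11 → f/13.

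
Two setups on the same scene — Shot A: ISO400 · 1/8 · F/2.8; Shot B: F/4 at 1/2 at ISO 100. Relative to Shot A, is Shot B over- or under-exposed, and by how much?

1 stop darker

Aperture: f/2.8 → f/4 — 1 stop smaller aperture (darker).
Shutter speed: 1/8 → 1/4 → 1/2 — 2 stops slower (brighter).
ISO: 400 → 200 → 100 — 2 stops dropped (darker).
Net: −1 +2 −2 = −1 stop.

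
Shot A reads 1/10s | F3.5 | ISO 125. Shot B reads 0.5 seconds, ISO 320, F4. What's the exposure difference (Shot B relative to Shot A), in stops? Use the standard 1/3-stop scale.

Aperture: f/3.5 → f/4 — 1/3 stop stopped down (darker).
Shutter speed: 1/10 → 1/8 → 1/6 → 1/5 → 1/4 → 0.3 → 0.4 → 0.5 — 2 1/3 stops longer (brighter).
ISO: 125 → 160 → 200 → 250 → 320 — 1 1/3 stops raised (brighter).
Net: −1/3 +2 1/3 +1 1/3 = +3 1/3 stops.

3 1/3 stops brighter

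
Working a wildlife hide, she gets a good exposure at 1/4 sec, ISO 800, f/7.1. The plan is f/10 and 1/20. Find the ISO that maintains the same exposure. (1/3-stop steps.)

Aperture: f/7.1 → f/8 → f/9 → f/10 — 1 stop smaller aperture (darker).
Shutter speed: 1/4 → 1/5 → 1/6 → 1/8 → 1/10 → 1/13 → 1/15 → 1/20 — 2 1/3 stops faster (darker).
Net change so far: 3 1/3 stops darker. Offset with the ISO: 800 → 1000 → 1250 → 1600 → 2000 → 2500 → 3200 → 4000 → 5000 → 6400 → 8000.

ISO 8000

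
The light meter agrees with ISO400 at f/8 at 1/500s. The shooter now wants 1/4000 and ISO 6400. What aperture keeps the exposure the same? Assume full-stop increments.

Shutter speed: 1/500 → 1/1000 → 1/2000 → 1/4000 — 3 stops shorter (darker).
ISO: 400 → 800 → 1600 → 3200 → 6400 — 4 stops higher (brighter).
Net change so far: 1 stop brighter. Offset with the aperture: f/8 → f/11.

f/11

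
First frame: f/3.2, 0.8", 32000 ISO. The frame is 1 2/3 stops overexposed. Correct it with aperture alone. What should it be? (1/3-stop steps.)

f/5.6

Overexposed by 1 2/3 stops → need 1 2/3 stops darker.
Aperture: f/3.2 → f/3.5 → f/4 → f/4.5 → f/5 → f/5.6.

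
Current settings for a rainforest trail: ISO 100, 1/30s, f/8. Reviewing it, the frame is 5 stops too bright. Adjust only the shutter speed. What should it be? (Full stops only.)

Overexposed by 5 stops → need 5 stops darker.
Shutter speed: 1/30 → 1/60 → 1/125 → 1/250 → 1/500 → 1/1000.

1/1000s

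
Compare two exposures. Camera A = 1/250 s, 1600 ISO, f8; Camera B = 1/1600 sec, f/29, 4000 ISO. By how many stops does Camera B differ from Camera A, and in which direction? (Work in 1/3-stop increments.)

5 stops darker

Aperture: f/8 → f/9 → f/10 → f/11 → f/13 → f/14 → f/16 → f/18 → f/20 → f/22 → f/25 → f/29 — 3 2/3 stops smaller aperture (darker).
Shutter speed: 1/250 → 1/320 → 1/400 → 1/500 → 1/640 → 1/800 → 1/1000 → 1/1250 → 1/1600 — 2 2/3 stops faster (darker).
ISO: 1600 → 2000 → 2500 → 3200 → 4000 — 1 1/3 stops raised (brighter).
Net: −3 2/3 −2 2/3 +1 1/3 = −5 stops.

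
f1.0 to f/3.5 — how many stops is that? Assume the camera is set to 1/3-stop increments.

f/1.0 → f/1.1 → f/1.2 → f/1.4 → f/1.6 → f/1.8 → f/2 → f/2.2 → f/2.5 → f/2.8 → f/3.2 → f/3.5 — count the steps: 11 third-stops = 3 2/3 stops.

3 2/3 stops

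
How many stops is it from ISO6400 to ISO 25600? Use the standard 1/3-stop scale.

2 stops

6400 → 8000 → 10000 → 12800 → 16000 → 20000 → 25600 — count the steps: 6 third-stops = 2 stops.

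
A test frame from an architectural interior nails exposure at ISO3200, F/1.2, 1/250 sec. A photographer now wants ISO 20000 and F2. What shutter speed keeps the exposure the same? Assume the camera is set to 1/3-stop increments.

1/640s

ISO: 3200 → 4000 → 5000 → 6400 → 8000 → 10000 → 12800 → 16000 → 20000 — 2 2/3 stops higher (brighter).
Aperture: f/1.2 → f/1.4 → f/1.6 → f/1.8 → f/2 — 1 1/3 stops narrower (darker).
Net change so far: 1 1/3 stops brighter. Offset with the shutter speed: 1/250 → 1/320 → 1/400 → 1/500 → 1/640.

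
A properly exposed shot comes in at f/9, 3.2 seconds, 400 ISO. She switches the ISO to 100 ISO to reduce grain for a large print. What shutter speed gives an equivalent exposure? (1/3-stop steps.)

13 s

ISO: 400 → 320 → 250 → 200 → 160 → 125 → 100 — 2 stops lower (darker).
Need 2 stops brighter from the shutter speed: 3.2 → 4 → 5 → 6 → 8 → 10 → 13.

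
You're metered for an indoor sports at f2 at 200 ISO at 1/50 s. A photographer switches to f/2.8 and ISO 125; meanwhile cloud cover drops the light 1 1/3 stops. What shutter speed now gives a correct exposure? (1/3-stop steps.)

1/6s

Scene light: 1 1/3 stops darker.
Aperture: f/2 → f/2.2 → f/2.5 → f/2.8 — 1 stop stopped down (darker).
ISO: 200 → 160 → 125 — 2/3 stop lower (darker).
Net so far: 3 stops darker. Shutter speed: 1/50 → 1/40 → 1/30 → 1/25 → 1/20 → 1/15 → 1/13 → 1/10 → 1/8 → 1/6.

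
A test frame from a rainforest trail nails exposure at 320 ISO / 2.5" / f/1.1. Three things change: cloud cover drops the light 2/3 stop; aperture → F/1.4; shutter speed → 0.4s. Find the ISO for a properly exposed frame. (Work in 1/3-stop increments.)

Scene light: 2/3 stop darker.
Aperture: f/1.1 → f/1.2 → f/1.4 — 2/3 stop narrower (darker).
Shutter speed: 2.5 → 2 → 1.6 → 1.3 → 1 → 0.8 → 0.6 → 0.5 → 0.4 — 2 2/3 stops shorter (darker).
Net so far: 4 stops darker. ISO: 320 → 400 → 500 → 640 → 800 → 1000 → 1250 → 1600 → 2000 → 2500 → 3200 → 4000 → 5000.

ISO 5000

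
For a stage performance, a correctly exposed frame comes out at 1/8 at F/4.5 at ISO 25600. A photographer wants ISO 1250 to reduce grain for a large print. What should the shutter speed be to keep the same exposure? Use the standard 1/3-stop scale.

2.5 s

ISO: 25600 → 20000 → 16000 → 12800 → 10000 → 8000 → 6400 → 5000 → 4000 → 3200 → 2500 → 2000 → 1600 → 1250 — 4 1/3 stops lower (darker).
Need 4 1/3 stops brighter from the shutter speed: 1/8 → 1/6 → 1/5 → 1/4 → 0.3 → 0.4 → 0.5 → 0.6 → 0.8 → 1 → 1.3 → 1.6 → 2 → 2.5.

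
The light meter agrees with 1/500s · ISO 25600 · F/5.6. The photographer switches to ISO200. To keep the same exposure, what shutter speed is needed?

ISO: 25600 → 12800 → 6400 → 3200 → 1600 → 800 → 400 → 200 — 7 stops dropped (darker).
Need 7 stops brighter from the shutter speed: 1/500 → 1/250 → 1/125 → 1/60 → 1/30 → 1/15 → 1/8 → 1/4.

1/4s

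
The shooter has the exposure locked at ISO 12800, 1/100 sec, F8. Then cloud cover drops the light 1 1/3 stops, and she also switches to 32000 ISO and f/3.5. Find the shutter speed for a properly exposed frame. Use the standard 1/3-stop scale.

Scene light: 1 1/3 stops darker.
ISO: 12800 → 16000 → 20000 → 25600 → 32000 — 1 1/3 stops raised (brighter).
Aperture: f/8 → f/7.1 → f/6.3 → f/5.6 → f/5 → f/4.5 → f/4 → f/3.5 — 2 1/3 stops larger aperture (brighter).
Net so far: 2 1/3 stops brighter. Shutter speed: 1/100 → 1/125 → 1/160 → 1/200 → 1/250 → 1/320 → 1/400 → 1/500.

1/500s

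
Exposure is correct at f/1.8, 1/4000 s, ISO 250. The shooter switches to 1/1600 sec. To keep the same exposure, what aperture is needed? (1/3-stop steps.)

Shutter speed: 1/4000 → 1/3200 → 1/2500 → 1/2000 → 1/1600 — 1 1/3 stops slower (brighter).
Need 1 1/3 stops darker from the aperture: f/1.8 → f/2 → f/2.2 → f/2.5 → f/2.8.

f/2.8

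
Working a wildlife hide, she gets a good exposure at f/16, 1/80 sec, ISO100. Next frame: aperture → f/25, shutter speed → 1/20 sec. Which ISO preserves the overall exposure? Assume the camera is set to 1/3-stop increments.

ISO 64

Aperture: f/16 → f/18 → f/20 → f/22 → f/25 — 1 1/3 stops narrower (darker).
Shutter speed: 1/80 → 1/60 → 1/50 → 1/40 → 1/30 → 1/25 → 1/20 — 2 stops slower (brighter).
Net change so far: 2/3 stop brighter. Offset with the ISO: 100 → 80 → 64.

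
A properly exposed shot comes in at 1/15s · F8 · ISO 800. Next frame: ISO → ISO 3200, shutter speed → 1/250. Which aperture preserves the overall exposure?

f/4

ISO: 800 → 1600 → 3200 — 2 stops raised (brighter).
Shutter speed: 1/15 → 1/30 → 1/60 → 1/125 → 1/250 — 4 stops shorter (darker).
Net change so far: 2 stops darker. Offset with the aperture: f/8 → f/5.6 → f/4.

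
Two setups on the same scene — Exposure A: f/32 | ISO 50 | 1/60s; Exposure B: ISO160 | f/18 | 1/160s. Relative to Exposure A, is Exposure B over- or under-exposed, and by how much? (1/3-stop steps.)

2 stops brighter

Aperture: f/32 → f/29 → f/25 → f/22 → f/20 → f/18 — 1 2/3 stops opened up (brighter).
Shutter speed: 1/60 → 1/80 → 1/100 → 1/125 → 1/160 — 1 1/3 stops shorter (darker).
ISO: 50 → 64 → 80 → 100 → 125 → 160 — 1 2/3 stops raised (brighter).
Net: +1 2/3 −1 1/3 +1 2/3 = +2 stops.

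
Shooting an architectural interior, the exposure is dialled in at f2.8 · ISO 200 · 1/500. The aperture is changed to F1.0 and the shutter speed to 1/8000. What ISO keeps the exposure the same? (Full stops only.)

Aperture: f/2.8 → f/2 → f/1.4 → f/1.0 — 3 stops larger aperture (brighter).
Shutter speed: 1/500 → 1/1000 → 1/2000 → 1/4000 → 1/8000 — 4 stops shorter (darker).
Net change so far: 1 stop darker. Offset with the ISO: 200 → 400.

ISO 400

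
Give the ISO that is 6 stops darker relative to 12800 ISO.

ISO: 12800 → 6400 → 3200 → 1600 → 800 → 400 → 200 — 6 stops dropped (darker).

ISO 200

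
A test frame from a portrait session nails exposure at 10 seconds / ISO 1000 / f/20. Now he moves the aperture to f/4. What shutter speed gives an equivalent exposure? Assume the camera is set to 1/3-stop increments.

0.4 s

Aperture: f/20 → f/18 → f/16 → f/14 → f/13 → f/11 → f/10 → f/9 → f/8 → f/7.1 → f/6.3 → f/5.6 → f/5 → f/4.5 → f/4 — 4 2/3 stops larger aperture (brighter).
Need 4 2/3 stops darker from the shutter speed: 10 → 8 → 6 → 5 → 4 → 3.2 → 2.5 → 2 → 1.6 → 1.3 → 1 → 0.8 → 0.6 → 0.5 → 0.4.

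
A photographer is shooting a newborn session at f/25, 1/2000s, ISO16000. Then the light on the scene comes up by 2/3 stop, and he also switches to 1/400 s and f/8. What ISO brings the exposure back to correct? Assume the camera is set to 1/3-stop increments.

ISO 200

Scene light: 2/3 stop brighter.
Shutter speed: 1/2000 → 1/1600 → 1/1250 → 1/1000 → 1/800 → 1/640 → 1/500 → 1/400 — 2 1/3 stops slower (brighter).
Aperture: f/25 → f/22 → f/20 → f/18 → f/16 → f/14 → f/13 → f/11 → f/10 → f/9 → f/8 — 3 1/3 stops wider (brighter).
Net so far: 6 1/3 stops brighter. ISO: 16000 → 12800 → 10000 → 8000 → 6400 → 5000 → 4000 → 3200 → 2500 → 2000 → 1600 → 1250 → 1000 → 800 → 640 → 500 → 400 → 320 → 250 → 200.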